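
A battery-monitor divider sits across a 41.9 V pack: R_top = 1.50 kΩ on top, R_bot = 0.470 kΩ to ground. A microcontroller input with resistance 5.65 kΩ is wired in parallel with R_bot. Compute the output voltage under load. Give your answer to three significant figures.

V_out ≈ 9.40 V

The load sits in parallel with R_bot: R_bot‖R_L = (470 × 5650) / (470 + 5650) = 433.9 Ω.
V_out = 41.9 × 433.9 / (1500 + 433.9) = 41.9 × 433.9/1934 = 9.40 V.
(Unloaded it would have been 10.0 V.)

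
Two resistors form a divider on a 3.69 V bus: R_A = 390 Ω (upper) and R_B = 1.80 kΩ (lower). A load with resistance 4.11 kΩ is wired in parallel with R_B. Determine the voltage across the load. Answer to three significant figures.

The load sits in parallel with R_B: R_B‖R_L = (1800 × 4110) / (1800 + 4110) = 1252 Ω.
V_out = 3.69 × 1252 / (390 + 1252) = 3.69 × 1252/1642 = 2.81 V.

V_out ≈ 2.81 V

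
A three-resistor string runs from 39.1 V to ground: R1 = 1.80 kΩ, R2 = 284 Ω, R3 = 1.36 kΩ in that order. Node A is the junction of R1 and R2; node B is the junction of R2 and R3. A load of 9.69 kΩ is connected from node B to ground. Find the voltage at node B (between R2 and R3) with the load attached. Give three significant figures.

V ≈ 14.2 V

At node B, R3 is in parallel with the load: R3‖R_L = 1193 Ω.
Below node A the resistance is R2 + (R3‖R_L) = 1477 Ω, so V_A = 39.1 × 1477/3277 = 17.62 V.
Then V_B = V_A × (R3‖R_L)/(R2 + R3‖R_L) = 17.62 × 1193/1477 = 14.2 V.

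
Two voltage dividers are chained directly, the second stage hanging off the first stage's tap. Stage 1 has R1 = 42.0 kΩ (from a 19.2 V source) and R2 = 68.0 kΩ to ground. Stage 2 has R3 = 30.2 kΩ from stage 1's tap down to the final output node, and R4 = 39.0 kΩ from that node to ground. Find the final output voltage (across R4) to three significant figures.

V_out ≈ 4.86 V

Stage 2 presents R3+R4 = 69.20 kΩ as a load on stage 1's tap.
Stage 1's lower leg becomes R2‖(R3+R4) = 34.30 kΩ, so V_mid = 19.2 × 34.30/76.30 = 8.631 V.
Stage 2 is itself unloaded: V_out = V_mid × R4/(R3+R4) = 8.631 × 39.0/69.20 = 4.86 V.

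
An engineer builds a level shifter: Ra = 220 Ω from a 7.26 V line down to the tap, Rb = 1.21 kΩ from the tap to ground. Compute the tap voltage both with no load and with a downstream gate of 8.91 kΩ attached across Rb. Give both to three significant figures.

Open-circuit: V = 7.26 × 1210/(220 + 1210) = 6.14 V.
With the load, Rb becomes Rb‖R_L = 1065 Ω, so V = 7.26 × 1065/1285 = 6.02 V.

Unloaded: 6.14 V; loaded: 6.02 V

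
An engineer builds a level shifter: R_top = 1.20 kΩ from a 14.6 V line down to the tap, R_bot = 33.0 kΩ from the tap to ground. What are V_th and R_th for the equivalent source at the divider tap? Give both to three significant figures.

V_th is the open-circuit tap voltage: 14.6 × 33.0/(1.20 + 33.0) = 14.1 V.
With the supply zeroed, R_top and R_bot appear in parallel from the tap: R_th = R_top‖R_bot = (1.20 × 33.0)/34.20 = 1.16 kΩ.

V_th = 14.1 V, R_th = 1.16 kΩ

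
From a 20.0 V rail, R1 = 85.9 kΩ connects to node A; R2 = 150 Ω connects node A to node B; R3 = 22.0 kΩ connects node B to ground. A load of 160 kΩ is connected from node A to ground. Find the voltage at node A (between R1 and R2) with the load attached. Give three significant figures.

V ≈ 3.69 V

Below node A the series string R2+R3 = 22150 Ω sits in parallel with the 160000 Ω load: 19460 Ω.
V_A = 20.0 × 19460/(85900 + 19460) = 3.69 V.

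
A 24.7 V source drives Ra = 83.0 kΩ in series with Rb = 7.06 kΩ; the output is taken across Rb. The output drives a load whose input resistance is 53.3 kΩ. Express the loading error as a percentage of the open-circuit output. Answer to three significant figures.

10.9 %

The divider's output (Thévenin) resistance is Ra‖Rb = 6.507 kΩ.
Fractional drop under load = R_th/(R_th + R_L) = 6.507 / (6.507 + 53.3) = 0.1088.
So the output falls by 10.9 %.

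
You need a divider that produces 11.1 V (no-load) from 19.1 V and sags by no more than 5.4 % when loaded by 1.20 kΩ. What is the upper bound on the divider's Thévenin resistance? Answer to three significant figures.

Loading drop = R_th/(R_th + R_L) ≤ 0.0540, so R_th ≤ R_L · ε/(1−ε) = 1.20 kΩ × 0.0540/0.9460 = 68.5 Ω.
(Any R1, R2 with R2/(R1+R2) = 0.581 and R1‖R2 ≤ 68.5 Ω will meet the spec.)

R_th ≤ 68.5 Ω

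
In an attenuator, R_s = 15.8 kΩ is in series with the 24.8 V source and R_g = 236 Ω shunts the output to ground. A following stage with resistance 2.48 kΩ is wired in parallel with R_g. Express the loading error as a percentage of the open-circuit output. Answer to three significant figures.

The divider's output (Thévenin) resistance is R_s‖R_g = 232.5 Ω.
Fractional drop under load = R_th/(R_th + R_L) = 232.5 / (232.5 + 2480) = 0.08572.
So the output falls by 8.57 %.

8.57 %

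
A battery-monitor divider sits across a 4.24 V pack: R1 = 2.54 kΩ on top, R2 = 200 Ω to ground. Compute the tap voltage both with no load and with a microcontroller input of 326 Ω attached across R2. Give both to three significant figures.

Unloaded: 0.309 V; loaded: 0.197 V

Open-circuit: V = 4.24 × 200/(2540 + 200) = 0.309 V.
With the load, R2 becomes R2‖R_L = 124.0 Ω, so V = 4.24 × 124.0/2664 = 0.197 V.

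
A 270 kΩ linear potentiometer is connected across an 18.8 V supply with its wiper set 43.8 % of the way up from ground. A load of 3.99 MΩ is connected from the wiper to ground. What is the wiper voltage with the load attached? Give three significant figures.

The wiper splits the pot into (1−α)R = 151.7 kΩ above and αR = 118.3 kΩ below.
Lower section ‖ load = 114.9 kΩ.
V_wiper = 18.8 × 114.9/(151.7 + 114.9) = 8.10 V.

V ≈ 8.10 V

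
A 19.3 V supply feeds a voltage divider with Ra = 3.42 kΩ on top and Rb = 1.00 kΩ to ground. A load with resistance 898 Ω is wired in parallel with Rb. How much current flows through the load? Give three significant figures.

Rb‖R_L = 473.1 Ω; V_out = 19.3 × 473.1/3893 = 2.346 V.
I_L = V_out / R_L = 2.346 / 898 Ω = 2.61 mA.

I_L ≈ 2.61 mA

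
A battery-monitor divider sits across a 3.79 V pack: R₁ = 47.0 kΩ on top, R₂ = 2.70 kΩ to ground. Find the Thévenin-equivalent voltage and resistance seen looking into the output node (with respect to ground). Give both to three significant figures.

V_th = 0.206 V, R_th = 2.55 kΩ

V_th is the open-circuit tap voltage: 3.79 × 2.70/(47.0 + 2.70) = 0.206 V.
With the supply zeroed, R₁ and R₂ appear in parallel from the tap: R_th = R₁‖R₂ = (47.0 × 2.70)/49.70 = 2.55 kΩ.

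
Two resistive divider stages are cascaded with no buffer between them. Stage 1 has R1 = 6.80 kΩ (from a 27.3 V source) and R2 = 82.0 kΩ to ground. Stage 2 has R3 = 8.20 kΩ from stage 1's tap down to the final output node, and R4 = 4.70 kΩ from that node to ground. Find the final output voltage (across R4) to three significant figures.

V_out ≈ 6.18 V

Stage 2 presents R3+R4 = 12.90 kΩ as a load on stage 1's tap.
Stage 1's lower leg becomes R2‖(R3+R4) = 11.15 kΩ, so V_mid = 27.3 × 11.15/17.95 = 16.96 V.
Stage 2 is itself unloaded: V_out = V_mid × R4/(R3+R4) = 16.96 × 4.70/12.90 = 6.18 V.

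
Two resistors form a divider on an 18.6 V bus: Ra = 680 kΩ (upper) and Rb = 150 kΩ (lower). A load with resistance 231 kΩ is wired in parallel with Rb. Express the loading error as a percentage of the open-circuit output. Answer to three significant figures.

34.7 %

The divider's output (Thévenin) resistance is Ra‖Rb = 122.9 kΩ.
Fractional drop under load = R_th/(R_th + R_L) = 122.9 / (122.9 + 231) = 0.3473.
So the output falls by 34.7 %.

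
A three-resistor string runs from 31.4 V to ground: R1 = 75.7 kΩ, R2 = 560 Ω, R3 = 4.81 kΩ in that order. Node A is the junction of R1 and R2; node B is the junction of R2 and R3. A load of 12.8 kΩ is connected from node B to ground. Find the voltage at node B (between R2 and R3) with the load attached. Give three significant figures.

At node B, R3 is in parallel with the load: R3‖R_L = 3496 Ω.
Below node A the resistance is R2 + (R3‖R_L) = 4056 Ω, so V_A = 31.4 × 4056/79760 = 1.597 V.
Then V_B = V_A × (R3‖R_L)/(R2 + R3‖R_L) = 1.597 × 3496/4056 = 1.38 V.

V ≈ 1.38 V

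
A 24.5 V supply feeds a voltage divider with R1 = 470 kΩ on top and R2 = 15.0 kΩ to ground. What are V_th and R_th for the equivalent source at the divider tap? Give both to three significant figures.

V_th = 0.758 V, R_th = 14.5 kΩ

V_th is the open-circuit tap voltage: 24.5 × 15.0/(470 + 15.0) = 0.758 V.
With the supply zeroed, R1 and R2 appear in parallel from the tap: R_th = R1‖R2 = (470 × 15.0)/485.0 = 14.5 kΩ.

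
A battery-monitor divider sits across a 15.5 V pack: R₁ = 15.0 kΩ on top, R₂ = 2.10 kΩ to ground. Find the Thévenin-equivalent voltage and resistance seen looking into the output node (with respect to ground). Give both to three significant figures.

V_th is the open-circuit tap voltage: 15.5 × 2.10/(15.0 + 2.10) = 1.90 V.
With the supply zeroed, R₁ and R₂ appear in parallel from the tap: R_th = R₁‖R₂ = (15.0 × 2.10)/17.10 = 1.84 kΩ.

V_th = 1.90 V, R_th = 1.84 kΩ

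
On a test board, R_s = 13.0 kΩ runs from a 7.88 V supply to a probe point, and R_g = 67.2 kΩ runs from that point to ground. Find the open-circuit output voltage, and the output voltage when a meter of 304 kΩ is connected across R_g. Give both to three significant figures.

Open-circuit: V = 7.88 × 67.2/(13.0 + 67.2) = 6.60 V.
With the load, R_g becomes R_g‖R_L = 55.03 kΩ, so V = 7.88 × 55.03/68.03 = 6.37 V.

Unloaded: 6.60 V; loaded: 6.37 V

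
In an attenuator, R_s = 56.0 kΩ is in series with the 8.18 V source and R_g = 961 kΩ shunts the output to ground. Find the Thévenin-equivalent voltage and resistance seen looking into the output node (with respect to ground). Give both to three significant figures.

V_th is the open-circuit tap voltage: 8.18 × 961/(56.0 + 961) = 7.73 V.
With the supply zeroed, R_s and R_g appear in parallel from the tap: R_th = R_s‖R_g = (56.0 × 961)/1017 = 52.9 kΩ.

V_th = 7.73 V, R_th = 52.9 kΩ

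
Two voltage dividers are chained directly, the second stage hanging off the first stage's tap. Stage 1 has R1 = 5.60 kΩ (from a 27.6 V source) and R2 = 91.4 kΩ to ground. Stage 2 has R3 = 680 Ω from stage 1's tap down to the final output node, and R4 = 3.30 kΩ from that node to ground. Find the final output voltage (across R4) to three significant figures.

Stage 2 presents R3+R4 = 3980 Ω as a load on stage 1's tap.
Stage 1's lower leg becomes R2‖(R3+R4) = 3814 Ω, so V_mid = 27.6 × 3814/9414 = 11.18 V.
Stage 2 is itself unloaded: V_out = V_mid × R4/(R3+R4) = 11.18 × 3300/3980 = 9.27 V.

V_out ≈ 9.27 V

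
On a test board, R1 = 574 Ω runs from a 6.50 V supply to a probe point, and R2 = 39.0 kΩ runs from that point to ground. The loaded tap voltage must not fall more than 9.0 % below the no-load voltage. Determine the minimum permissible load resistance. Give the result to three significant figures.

Output resistance R_th = R1‖R2 = (574 × 39000)/39570 = 565.7 Ω.
The fractional drop is R_th/(R_th + R_L); requiring this ≤ 0.0900 gives R_L ≥ R_th(1/0.0900 − 1) = 565.7 × 10.11 = 5.72 kΩ.

R_L(min) ≈ 5.72 kΩ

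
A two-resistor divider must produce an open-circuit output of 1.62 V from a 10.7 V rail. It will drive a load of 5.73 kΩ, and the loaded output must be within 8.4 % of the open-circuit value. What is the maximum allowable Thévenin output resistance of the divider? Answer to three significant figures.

R_th ≤ 525 Ω

Loading drop = R_th/(R_th + R_L) ≤ 0.0840, so R_th ≤ R_L · ε/(1−ε) = 5.73 kΩ × 0.0840/0.9160 = 525 Ω.
(Any R1, R2 with R2/(R1+R2) = 0.151 and R1‖R2 ≤ 525 Ω will meet the spec.)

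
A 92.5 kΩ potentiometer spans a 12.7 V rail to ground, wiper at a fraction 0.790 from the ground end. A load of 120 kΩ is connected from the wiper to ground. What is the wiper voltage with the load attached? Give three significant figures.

The wiper splits the pot into (1−α)R = 19.42 kΩ above and αR = 73.08 kΩ below.
Lower section ‖ load = 45.42 kΩ.
V_wiper = 12.7 × 45.42/(19.42 + 45.42) = 8.90 V.

V ≈ 8.90 V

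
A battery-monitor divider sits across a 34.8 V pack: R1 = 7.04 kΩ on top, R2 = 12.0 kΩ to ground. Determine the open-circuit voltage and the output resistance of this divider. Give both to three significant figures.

V_th = 21.9 V, R_th = 4.44 kΩ

V_th is the open-circuit tap voltage: 34.8 × 12.0/(7.04 + 12.0) = 21.9 V.
With the supply zeroed, R1 and R2 appear in parallel from the tap: R_th = R1‖R2 = (7.04 × 12.0)/19.04 = 4.44 kΩ.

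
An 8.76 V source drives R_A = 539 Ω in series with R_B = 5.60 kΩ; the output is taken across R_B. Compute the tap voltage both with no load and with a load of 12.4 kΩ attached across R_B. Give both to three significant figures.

Unloaded: 7.99 V; loaded: 7.69 V

Open-circuit: V = 8.76 × 5600/(539 + 5600) = 7.99 V.
With the load, R_B becomes R_B‖R_L = 3858 Ω, so V = 8.76 × 3858/4397 = 7.69 V.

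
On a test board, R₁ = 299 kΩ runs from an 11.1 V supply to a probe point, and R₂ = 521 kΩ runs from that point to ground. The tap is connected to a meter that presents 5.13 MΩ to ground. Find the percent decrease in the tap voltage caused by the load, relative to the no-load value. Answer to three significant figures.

The divider's output (Thévenin) resistance is R₁‖R₂ = 190.0 kΩ.
Fractional drop under load = R_th/(R_th + R_L) = 190.0 / (190.0 + 5130) = 0.03571.
So the output falls by 3.57 %.

3.57 %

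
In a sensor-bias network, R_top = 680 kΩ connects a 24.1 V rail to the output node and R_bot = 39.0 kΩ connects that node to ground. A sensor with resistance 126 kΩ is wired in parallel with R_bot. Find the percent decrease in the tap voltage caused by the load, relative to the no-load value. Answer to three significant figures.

Unloaded V = 24.1 × 39.0/719.0 = 1.307 V.
Loaded: R_bot‖R_L = 29.78 kΩ, giving V = 24.1 × 29.78/709.8 = 1.011 V.
Drop = (1.307 − 1.011) / 1.307 = 22.6 %.

22.6 %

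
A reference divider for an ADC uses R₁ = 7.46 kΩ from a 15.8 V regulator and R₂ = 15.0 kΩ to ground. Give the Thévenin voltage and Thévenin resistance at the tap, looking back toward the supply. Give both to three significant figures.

V_th = 10.6 V, R_th = 4.98 kΩ

V_th is the open-circuit tap voltage: 15.8 × 15.0/(7.46 + 15.0) = 10.6 V.
With the supply zeroed, R₁ and R₂ appear in parallel from the tap: R_th = R₁‖R₂ = (7.46 × 15.0)/22.46 = 4.98 kΩ.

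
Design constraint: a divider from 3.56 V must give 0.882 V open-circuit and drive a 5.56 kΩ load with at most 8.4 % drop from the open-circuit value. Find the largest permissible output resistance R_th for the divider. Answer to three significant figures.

R_th ≤ 510 Ω

Loading drop = R_th/(R_th + R_L) ≤ 0.0840, so R_th ≤ R_L · ε/(1−ε) = 5.56 kΩ × 0.0840/0.9160 = 510 Ω.
(Any R1, R2 with R2/(R1+R2) = 0.248 and R1‖R2 ≤ 510 Ω will meet the spec.)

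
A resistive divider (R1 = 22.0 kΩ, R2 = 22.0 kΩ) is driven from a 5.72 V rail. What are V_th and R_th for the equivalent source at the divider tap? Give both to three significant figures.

V_th is the open-circuit tap voltage: 5.72 × 22.0/(22.0 + 22.0) = 2.86 V.
With the supply zeroed, R1 and R2 appear in parallel from the tap: R_th = R1‖R2 = (22.0 × 22.0)/44.00 = 11.0 kΩ.

V_th = 2.86 V, R_th = 11.0 kΩ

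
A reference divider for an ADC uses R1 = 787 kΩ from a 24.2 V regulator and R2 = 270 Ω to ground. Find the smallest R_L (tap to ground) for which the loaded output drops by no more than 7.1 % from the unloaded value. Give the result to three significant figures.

Output resistance R_th = R1‖R2 = (787000 × 270)/787300 = 269.9 Ω.
The fractional drop is R_th/(R_th + R_L); requiring this ≤ 0.0710 gives R_L ≥ R_th(1/0.0710 − 1) = 269.9 × 13.08 = 3.53 kΩ.

R_L(min) ≈ 3.53 kΩ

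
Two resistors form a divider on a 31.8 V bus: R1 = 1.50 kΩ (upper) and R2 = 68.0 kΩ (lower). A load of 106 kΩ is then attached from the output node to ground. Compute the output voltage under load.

The load sits in parallel with R2: R2‖R_L = (68.0 × 106) / (68.0 + 106) = 41.43 kΩ.
V_out = 31.8 × 41.43 / (1.50 + 41.43) = 31.8 × 41.43/42.93 = 30.7 V.
(Unloaded it would have been 31.1 V.)

V_out ≈ 30.7 V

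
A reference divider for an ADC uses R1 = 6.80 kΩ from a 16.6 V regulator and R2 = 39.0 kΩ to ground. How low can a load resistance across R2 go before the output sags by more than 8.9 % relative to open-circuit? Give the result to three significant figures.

R_L(min) ≈ 59.3 kΩ

Output resistance R_th = R1‖R2 = (6.80 × 39.0)/45.80 = 5.790 kΩ.
The fractional drop is R_th/(R_th + R_L); requiring this ≤ 0.0890 gives R_L ≥ R_th(1/0.0890 − 1) = 5.790 × 10.24 = 59.3 kΩ.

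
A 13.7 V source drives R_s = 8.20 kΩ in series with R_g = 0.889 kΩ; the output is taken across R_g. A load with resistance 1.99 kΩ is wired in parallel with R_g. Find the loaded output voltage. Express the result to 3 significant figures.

V_out ≈ 0.955 V

The load sits in parallel with R_g: R_g‖R_L = (889 × 1990) / (889 + 1990) = 614.5 Ω.
V_out = 13.7 × 614.5 / (8200 + 614.5) = 13.7 × 614.5/8814 = 0.955 V.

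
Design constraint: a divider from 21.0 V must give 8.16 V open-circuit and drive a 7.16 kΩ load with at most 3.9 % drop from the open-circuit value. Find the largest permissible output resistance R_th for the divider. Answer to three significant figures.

Loading drop = R_th/(R_th + R_L) ≤ 0.0390, so R_th ≤ R_L · ε/(1−ε) = 7.16 kΩ × 0.0390/0.9610 = 291 Ω.

R_th ≤ 291 Ω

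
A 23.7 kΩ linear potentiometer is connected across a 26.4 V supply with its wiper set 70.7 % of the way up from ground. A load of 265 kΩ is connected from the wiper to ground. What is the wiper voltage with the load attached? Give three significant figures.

The wiper splits the pot into (1−α)R = 6.944 kΩ above and αR = 16.76 kΩ below.
Lower section ‖ load = 15.76 kΩ.
V_wiper = 26.4 × 15.76/(6.944 + 15.76) = 18.3 V.

V ≈ 18.3 V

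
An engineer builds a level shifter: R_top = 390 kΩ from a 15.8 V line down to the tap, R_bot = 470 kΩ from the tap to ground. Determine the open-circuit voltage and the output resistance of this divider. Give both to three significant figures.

V_th is the open-circuit tap voltage: 15.8 × 470/(390 + 470) = 8.63 V.
With the supply zeroed, R_top and R_bot appear in parallel from the tap: R_th = R_top‖R_bot = (390 × 470)/860.0 = 213 kΩ.

V_th = 8.63 V, R_th = 213 kΩ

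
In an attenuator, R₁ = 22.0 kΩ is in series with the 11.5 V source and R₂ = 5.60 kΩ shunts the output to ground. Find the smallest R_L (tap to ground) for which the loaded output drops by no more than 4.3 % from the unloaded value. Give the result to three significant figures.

R_L(min) ≈ 99.3 kΩ

Output resistance R_th = R₁‖R₂ = (22.0 × 5.60)/27.60 = 4.464 kΩ.
The fractional drop is R_th/(R_th + R_L); requiring this ≤ 0.0430 gives R_L ≥ R_th(1/0.0430 − 1) = 4.464 × 22.26 = 99.3 kΩ.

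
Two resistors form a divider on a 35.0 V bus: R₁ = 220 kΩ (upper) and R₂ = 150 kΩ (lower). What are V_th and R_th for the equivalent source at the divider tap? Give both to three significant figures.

V_th is the open-circuit tap voltage: 35.0 × 150/(220 + 150) = 14.2 V.
With the supply zeroed, R₁ and R₂ appear in parallel from the tap: R_th = R₁‖R₂ = (220 × 150)/370.0 = 89.2 kΩ.

V_th = 14.2 V, R_th = 89.2 kΩ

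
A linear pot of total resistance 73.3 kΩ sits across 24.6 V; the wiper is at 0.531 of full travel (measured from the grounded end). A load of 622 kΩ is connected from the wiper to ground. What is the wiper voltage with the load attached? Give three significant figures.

V ≈ 12.7 V

The wiper splits the pot into (1−α)R = 34.38 kΩ above and αR = 38.92 kΩ below.
Lower section ‖ load = 36.63 kΩ.
V_wiper = 24.6 × 36.63/(34.38 + 36.63) = 12.7 V.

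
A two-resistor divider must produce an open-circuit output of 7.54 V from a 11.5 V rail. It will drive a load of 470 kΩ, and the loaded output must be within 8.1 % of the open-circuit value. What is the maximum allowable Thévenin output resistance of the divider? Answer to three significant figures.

Loading drop = R_th/(R_th + R_L) ≤ 0.0810, so R_th ≤ R_L · ε/(1−ε) = 470 kΩ × 0.0810/0.9190 = 41.4 kΩ.

R_th ≤ 41.4 kΩ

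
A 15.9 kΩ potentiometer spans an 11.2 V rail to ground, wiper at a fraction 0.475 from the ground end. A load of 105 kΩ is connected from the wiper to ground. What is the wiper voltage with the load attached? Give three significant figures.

The wiper splits the pot into (1−α)R = 8.348 kΩ above and αR = 7.553 kΩ below.
Lower section ‖ load = 7.046 kΩ.
V_wiper = 11.2 × 7.046/(8.348 + 7.046) = 5.13 V.

V ≈ 5.13 V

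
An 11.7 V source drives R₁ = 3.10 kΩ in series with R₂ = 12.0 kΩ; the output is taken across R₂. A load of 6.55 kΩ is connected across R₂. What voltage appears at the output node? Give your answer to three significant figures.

V_out ≈ 6.76 V

The load sits in parallel with R₂: R₂‖R_L = (12.0 × 6.55) / (12.0 + 6.55) = 4.237 kΩ.
V_out = 11.7 × 4.237 / (3.10 + 4.237) = 11.7 × 4.237/7.337 = 6.76 V.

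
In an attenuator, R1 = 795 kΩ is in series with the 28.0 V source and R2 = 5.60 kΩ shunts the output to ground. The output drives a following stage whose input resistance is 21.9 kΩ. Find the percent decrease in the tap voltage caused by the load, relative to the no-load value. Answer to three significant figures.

20.3 %

Unloaded V = 28.0 × 5.60/800.6 = 0.1959 V.
Loaded: R2‖R_L = 4.460 kΩ, giving V = 28.0 × 4.460/799.5 = 0.1562 V.
Drop = (0.1959 − 0.1562) / 0.1959 = 20.3 %.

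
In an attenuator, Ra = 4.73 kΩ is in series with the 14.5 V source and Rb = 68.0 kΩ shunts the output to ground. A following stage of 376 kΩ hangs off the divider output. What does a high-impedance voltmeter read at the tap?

V_out ≈ 13.4 V

The load sits in parallel with Rb: Rb‖R_L = (68.0 × 376) / (68.0 + 376) = 57.59 kΩ.
V_out = 14.5 × 57.59 / (4.73 + 57.59) = 14.5 × 57.59/62.32 = 13.4 V.
(Unloaded it would have been 13.6 V.)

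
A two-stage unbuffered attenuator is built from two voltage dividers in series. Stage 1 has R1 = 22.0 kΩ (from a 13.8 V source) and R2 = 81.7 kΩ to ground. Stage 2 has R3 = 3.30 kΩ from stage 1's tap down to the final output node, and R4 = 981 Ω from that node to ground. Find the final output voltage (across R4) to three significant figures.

Stage 2 presents R3+R4 = 4281 Ω as a load on stage 1's tap.
Stage 1's lower leg becomes R2‖(R3+R4) = 4068 Ω, so V_mid = 13.8 × 4068/26070 = 2.153 V.
Stage 2 is itself unloaded: V_out = V_mid × R4/(R3+R4) = 2.153 × 981/4281 = 0.493 V.

V_out ≈ 0.493 V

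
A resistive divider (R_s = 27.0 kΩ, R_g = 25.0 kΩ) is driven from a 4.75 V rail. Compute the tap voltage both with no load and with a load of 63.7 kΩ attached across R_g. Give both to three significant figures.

Open-circuit: V = 4.75 × 25.0/(27.0 + 25.0) = 2.28 V.
With the load, R_g becomes R_g‖R_L = 17.95 kΩ, so V = 4.75 × 17.95/44.95 = 1.90 V.

Unloaded: 2.28 V; loaded: 1.90 V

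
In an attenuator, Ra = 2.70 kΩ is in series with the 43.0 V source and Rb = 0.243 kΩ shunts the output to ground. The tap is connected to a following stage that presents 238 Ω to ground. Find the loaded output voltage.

The load sits in parallel with Rb: Rb‖R_L = (243 × 238) / (243 + 238) = 120.2 Ω.
V_out = 43.0 × 120.2 / (2700 + 120.2) = 43.0 × 120.2/2820 = 1.83 V.
(Unloaded it would have been 3.55 V.)

V_out ≈ 1.83 V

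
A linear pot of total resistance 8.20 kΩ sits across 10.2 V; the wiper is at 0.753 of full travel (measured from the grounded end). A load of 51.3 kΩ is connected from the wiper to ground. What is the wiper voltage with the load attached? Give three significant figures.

V ≈ 7.46 V

The wiper splits the pot into (1−α)R = 2.025 kΩ above and αR = 6.175 kΩ below.
Lower section ‖ load = 5.511 kΩ.
V_wiper = 10.2 × 5.511/(2.025 + 5.511) = 7.46 V.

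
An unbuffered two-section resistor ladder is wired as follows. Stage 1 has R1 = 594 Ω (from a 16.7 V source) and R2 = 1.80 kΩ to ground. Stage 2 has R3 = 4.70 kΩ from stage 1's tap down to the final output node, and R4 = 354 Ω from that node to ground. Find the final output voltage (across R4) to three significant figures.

V_out ≈ 0.808 V

Stage 2 presents R3+R4 = 5054 Ω as a load on stage 1's tap.
Stage 1's lower leg becomes R2‖(R3+R4) = 1327 Ω, so V_mid = 16.7 × 1327/1921 = 11.54 V.
Stage 2 is itself unloaded: V_out = V_mid × R4/(R3+R4) = 11.54 × 354/5054 = 0.808 V.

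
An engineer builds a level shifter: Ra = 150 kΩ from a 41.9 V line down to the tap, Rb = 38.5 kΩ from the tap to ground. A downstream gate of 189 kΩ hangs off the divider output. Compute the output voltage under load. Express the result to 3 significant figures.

The load sits in parallel with Rb: Rb‖R_L = (38.5 × 189) / (38.5 + 189) = 31.98 kΩ.
V_out = 41.9 × 31.98 / (150 + 31.98) = 41.9 × 31.98/182.0 = 7.36 V.
(Unloaded it would have been 8.56 V.)

V_out ≈ 7.36 V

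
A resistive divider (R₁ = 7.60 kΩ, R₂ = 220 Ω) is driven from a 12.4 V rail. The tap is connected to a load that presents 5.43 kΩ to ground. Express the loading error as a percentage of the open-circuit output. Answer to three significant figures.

The divider's output (Thévenin) resistance is R₁‖R₂ = 213.8 Ω.
Fractional drop under load = R_th/(R_th + R_L) = 213.8 / (213.8 + 5430) = 0.03788.
So the output falls by 3.79 %.

3.79 %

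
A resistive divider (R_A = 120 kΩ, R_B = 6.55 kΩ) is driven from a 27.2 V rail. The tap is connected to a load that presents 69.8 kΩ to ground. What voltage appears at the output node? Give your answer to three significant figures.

V_out ≈ 1.29 V

The load sits in parallel with R_B: R_B‖R_L = (6.55 × 69.8) / (6.55 + 69.8) = 5.988 kΩ.
V_out = 27.2 × 5.988 / (120 + 5.988) = 27.2 × 5.988/126.0 = 1.29 V.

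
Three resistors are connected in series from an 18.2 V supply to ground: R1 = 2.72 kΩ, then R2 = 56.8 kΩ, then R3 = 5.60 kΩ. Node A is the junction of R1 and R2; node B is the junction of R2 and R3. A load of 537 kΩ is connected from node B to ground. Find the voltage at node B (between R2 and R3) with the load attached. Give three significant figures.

At node B, R3 is in parallel with the load: R3‖R_L = 5.542 kΩ.
Below node A the resistance is R2 + (R3‖R_L) = 62.34 kΩ, so V_A = 18.2 × 62.34/65.06 = 17.44 V.
Then V_B = V_A × (R3‖R_L)/(R2 + R3‖R_L) = 17.44 × 5.542/62.34 = 1.55 V.

V ≈ 1.55 V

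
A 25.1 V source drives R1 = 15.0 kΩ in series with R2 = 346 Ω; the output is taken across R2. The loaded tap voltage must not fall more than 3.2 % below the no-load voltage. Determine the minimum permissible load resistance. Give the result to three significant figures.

R_L(min) ≈ 10.2 kΩ

Output resistance R_th = R1‖R2 = (15000 × 346)/15350 = 338.2 Ω.
The fractional drop is R_th/(R_th + R_L); requiring this ≤ 0.0320 gives R_L ≥ R_th(1/0.0320 − 1) = 338.2 × 30.25 = 10.2 kΩ.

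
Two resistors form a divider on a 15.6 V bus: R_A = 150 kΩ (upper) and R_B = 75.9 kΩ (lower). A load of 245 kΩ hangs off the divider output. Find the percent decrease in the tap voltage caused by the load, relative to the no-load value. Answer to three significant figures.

Unloaded V = 15.6 × 75.9/225.9 = 5.241 V.
Loaded: R_B‖R_L = 57.95 kΩ, giving V = 15.6 × 57.95/207.9 = 4.347 V.
Drop = (5.241 − 4.347) / 5.241 = 17.1 %.

17.1 %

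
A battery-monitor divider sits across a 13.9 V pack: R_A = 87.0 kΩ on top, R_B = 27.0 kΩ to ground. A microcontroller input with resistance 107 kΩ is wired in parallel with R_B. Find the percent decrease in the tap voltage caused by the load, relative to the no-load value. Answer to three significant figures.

The divider's output (Thévenin) resistance is R_A‖R_B = 20.61 kΩ.
Fractional drop under load = R_th/(R_th + R_L) = 20.61 / (20.61 + 107) = 0.1615.
So the output falls by 16.1 %.

16.1 %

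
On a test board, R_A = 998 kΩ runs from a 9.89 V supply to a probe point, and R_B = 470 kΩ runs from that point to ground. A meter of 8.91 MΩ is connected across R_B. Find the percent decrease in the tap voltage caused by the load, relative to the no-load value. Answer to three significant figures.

3.46 %

The divider's output (Thévenin) resistance is R_A‖R_B = 319.5 kΩ.
Fractional drop under load = R_th/(R_th + R_L) = 319.5 / (319.5 + 8910) = 0.03462.
So the output falls by 3.46 %.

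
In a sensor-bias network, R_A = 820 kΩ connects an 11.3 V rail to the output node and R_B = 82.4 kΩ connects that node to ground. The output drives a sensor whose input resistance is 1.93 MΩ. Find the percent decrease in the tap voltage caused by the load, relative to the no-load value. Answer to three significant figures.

The divider's output (Thévenin) resistance is R_A‖R_B = 74.88 kΩ.
Fractional drop under load = R_th/(R_th + R_L) = 74.88 / (74.88 + 1930) = 0.03735.
So the output falls by 3.73 %.

3.73 %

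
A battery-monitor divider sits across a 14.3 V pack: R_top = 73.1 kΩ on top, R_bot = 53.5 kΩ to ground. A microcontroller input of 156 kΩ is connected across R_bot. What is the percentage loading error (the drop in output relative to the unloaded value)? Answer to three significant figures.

Unloaded V = 14.3 × 53.5/126.6 = 6.043 V.
Loaded: R_bot‖R_L = 39.84 kΩ, giving V = 14.3 × 39.84/112.9 = 5.044 V.
Drop = (6.043 − 5.044) / 6.043 = 16.5 %.

16.5 %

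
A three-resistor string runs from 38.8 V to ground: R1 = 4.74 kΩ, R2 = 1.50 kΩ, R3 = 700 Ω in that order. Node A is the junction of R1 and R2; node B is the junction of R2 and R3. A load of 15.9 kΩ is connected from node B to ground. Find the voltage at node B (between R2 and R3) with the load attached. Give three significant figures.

V ≈ 3.76 V

At node B, R3 is in parallel with the load: R3‖R_L = 670.5 Ω.
Below node A the resistance is R2 + (R3‖R_L) = 2170 Ω, so V_A = 38.8 × 2170/6910 = 12.19 V.
Then V_B = V_A × (R3‖R_L)/(R2 + R3‖R_L) = 12.19 × 670.5/2170 = 3.76 V.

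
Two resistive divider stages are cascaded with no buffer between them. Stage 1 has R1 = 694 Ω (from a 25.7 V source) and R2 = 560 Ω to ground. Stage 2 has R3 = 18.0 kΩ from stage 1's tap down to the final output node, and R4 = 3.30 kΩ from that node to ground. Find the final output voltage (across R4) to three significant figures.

Stage 2 presents R3+R4 = 21300 Ω as a load on stage 1's tap.
Stage 1's lower leg becomes R2‖(R3+R4) = 545.7 Ω, so V_mid = 25.7 × 545.7/1240 = 11.31 V.
Stage 2 is itself unloaded: V_out = V_mid × R4/(R3+R4) = 11.31 × 3300/21300 = 1.75 V.

V_out ≈ 1.75 V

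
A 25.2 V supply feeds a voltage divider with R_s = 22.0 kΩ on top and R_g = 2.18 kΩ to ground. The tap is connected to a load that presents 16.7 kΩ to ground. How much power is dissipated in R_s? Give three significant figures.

Total resistance from the source is R_s + (R_g‖R_L) = 23.93 kΩ, so I = 25.2/23.93 kΩ = 1.053 mA.
P = I²·R_s = (1.053 mA)² × 22.0 kΩ = 24.4 mW.

P ≈ 24.4 mW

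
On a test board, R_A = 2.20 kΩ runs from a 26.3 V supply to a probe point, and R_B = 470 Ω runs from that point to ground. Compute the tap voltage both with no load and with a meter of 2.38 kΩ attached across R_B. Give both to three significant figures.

Open-circuit: V = 26.3 × 470/(2200 + 470) = 4.63 V.
With the load, R_B becomes R_B‖R_L = 392.5 Ω, so V = 26.3 × 392.5/2592 = 3.98 V.

Unloaded: 4.63 V; loaded: 3.98 V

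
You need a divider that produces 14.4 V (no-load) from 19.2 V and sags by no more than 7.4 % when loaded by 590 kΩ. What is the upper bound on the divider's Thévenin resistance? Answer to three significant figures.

R_th ≤ 47.1 kΩ

Loading drop = R_th/(R_th + R_L) ≤ 0.0740, so R_th ≤ R_L · ε/(1−ε) = 590 kΩ × 0.0740/0.9260 = 47.1 kΩ.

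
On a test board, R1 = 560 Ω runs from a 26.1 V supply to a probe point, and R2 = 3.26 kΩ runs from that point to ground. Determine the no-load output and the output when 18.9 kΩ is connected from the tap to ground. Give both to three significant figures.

Unloaded: 22.3 V; loaded: 21.7 V

Open-circuit: V = 26.1 × 3260/(560 + 3260) = 22.3 V.
With the load, R2 becomes R2‖R_L = 2780 Ω, so V = 26.1 × 2780/3340 = 21.7 V.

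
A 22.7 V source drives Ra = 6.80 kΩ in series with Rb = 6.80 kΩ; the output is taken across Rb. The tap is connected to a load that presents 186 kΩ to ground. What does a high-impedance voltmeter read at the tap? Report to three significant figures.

V_out ≈ 11.1 V

The load sits in parallel with Rb: Rb‖R_L = (6.80 × 186) / (6.80 + 186) = 6.560 kΩ.
V_out = 22.7 × 6.560 / (6.80 + 6.560) = 22.7 × 6.560/13.36 = 11.1 V.
(Unloaded it would have been 11.3 V.)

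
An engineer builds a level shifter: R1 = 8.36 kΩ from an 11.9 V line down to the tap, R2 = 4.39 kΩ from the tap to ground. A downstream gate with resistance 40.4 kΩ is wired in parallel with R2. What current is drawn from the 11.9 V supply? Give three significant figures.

I ≈ 0.966 mA

R2‖R_L = 3.960 kΩ, so the source sees R1 + R2‖R_L = 12.32 kΩ.
I = 11.9 V / 12.32 kΩ = 0.966 mA.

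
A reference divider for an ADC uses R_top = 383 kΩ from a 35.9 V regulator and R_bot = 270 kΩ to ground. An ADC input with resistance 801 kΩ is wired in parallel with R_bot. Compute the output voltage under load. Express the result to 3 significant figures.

V_out ≈ 12.4 V

The load sits in parallel with R_bot: R_bot‖R_L = (270 × 801) / (270 + 801) = 201.9 kΩ.
V_out = 35.9 × 201.9 / (383 + 201.9) = 35.9 × 201.9/584.9 = 12.4 V.
(Unloaded it would have been 14.8 V.)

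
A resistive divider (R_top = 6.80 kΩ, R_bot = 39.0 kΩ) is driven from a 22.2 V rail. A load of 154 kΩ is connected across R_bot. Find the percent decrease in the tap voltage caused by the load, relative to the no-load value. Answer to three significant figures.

3.62 %

The divider's output (Thévenin) resistance is R_top‖R_bot = 5.790 kΩ.
Fractional drop under load = R_th/(R_th + R_L) = 5.790 / (5.790 + 154) = 0.03624.
So the output falls by 3.62 %.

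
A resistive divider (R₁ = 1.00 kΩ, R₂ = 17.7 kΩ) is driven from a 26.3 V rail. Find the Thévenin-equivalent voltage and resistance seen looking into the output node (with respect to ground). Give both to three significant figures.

V_th = 24.9 V, R_th = 947 Ω

V_th is the open-circuit tap voltage: 26.3 × 17.7/(1.00 + 17.7) = 24.9 V.
With the supply zeroed, R₁ and R₂ appear in parallel from the tap: R_th = R₁‖R₂ = (1.00 × 17.7)/18.70 = 947 Ω.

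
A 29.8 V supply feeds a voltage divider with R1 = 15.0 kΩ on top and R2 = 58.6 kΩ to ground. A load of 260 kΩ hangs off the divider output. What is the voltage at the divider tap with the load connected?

The load sits in parallel with R2: R2‖R_L = (58.6 × 260) / (58.6 + 260) = 47.82 kΩ.
V_out = 29.8 × 47.82 / (15.0 + 47.82) = 29.8 × 47.82/62.82 = 22.7 V.

V_out ≈ 22.7 V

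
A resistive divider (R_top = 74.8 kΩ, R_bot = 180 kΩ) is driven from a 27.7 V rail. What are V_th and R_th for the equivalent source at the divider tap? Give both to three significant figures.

V_th is the open-circuit tap voltage: 27.7 × 180/(74.8 + 180) = 19.6 V.
With the supply zeroed, R_top and R_bot appear in parallel from the tap: R_th = R_top‖R_bot = (74.8 × 180)/254.8 = 52.8 kΩ.

V_th = 19.6 V, R_th = 52.8 kΩ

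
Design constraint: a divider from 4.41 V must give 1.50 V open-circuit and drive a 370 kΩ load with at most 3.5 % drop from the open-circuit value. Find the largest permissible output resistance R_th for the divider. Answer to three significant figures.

Loading drop = R_th/(R_th + R_L) ≤ 0.0350, so R_th ≤ R_L · ε/(1−ε) = 370 kΩ × 0.0350/0.9650 = 13.4 kΩ.

R_th ≤ 13.4 kΩ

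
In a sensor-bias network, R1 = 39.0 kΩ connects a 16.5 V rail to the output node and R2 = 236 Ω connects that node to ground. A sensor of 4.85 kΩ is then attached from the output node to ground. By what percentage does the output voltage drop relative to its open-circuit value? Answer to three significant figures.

4.61 %

The divider's output (Thévenin) resistance is R1‖R2 = 234.6 Ω.
Fractional drop under load = R_th/(R_th + R_L) = 234.6 / (234.6 + 4850) = 0.04614.
So the output falls by 4.61 %.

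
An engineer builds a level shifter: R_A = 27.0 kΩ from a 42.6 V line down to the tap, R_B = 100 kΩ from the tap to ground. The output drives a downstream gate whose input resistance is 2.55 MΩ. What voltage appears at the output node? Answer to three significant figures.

V_out ≈ 33.3 V

The load sits in parallel with R_B: R_B‖R_L = (100 × 2550) / (100 + 2550) = 96.23 kΩ.
V_out = 42.6 × 96.23 / (27.0 + 96.23) = 42.6 × 96.23/123.2 = 33.3 V.
(Unloaded it would have been 33.5 V.)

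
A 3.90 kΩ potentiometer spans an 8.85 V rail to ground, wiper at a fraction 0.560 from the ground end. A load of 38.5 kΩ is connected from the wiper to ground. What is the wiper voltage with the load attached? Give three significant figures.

The wiper splits the pot into (1−α)R = 1.716 kΩ above and αR = 2.184 kΩ below.
Lower section ‖ load = 2.067 kΩ.
V_wiper = 8.85 × 2.067/(1.716 + 2.067) = 4.84 V.

V ≈ 4.84 V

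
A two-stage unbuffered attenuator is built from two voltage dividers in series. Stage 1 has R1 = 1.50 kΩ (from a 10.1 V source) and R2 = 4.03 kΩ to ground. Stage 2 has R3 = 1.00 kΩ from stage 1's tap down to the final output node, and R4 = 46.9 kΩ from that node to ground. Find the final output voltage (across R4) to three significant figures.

Stage 2 presents R3+R4 = 47.90 kΩ as a load on stage 1's tap.
Stage 1's lower leg becomes R2‖(R3+R4) = 3.717 kΩ, so V_mid = 10.1 × 3.717/5.217 = 7.196 V.
Stage 2 is itself unloaded: V_out = V_mid × R4/(R3+R4) = 7.196 × 46.9/47.90 = 7.05 V.

V_out ≈ 7.05 V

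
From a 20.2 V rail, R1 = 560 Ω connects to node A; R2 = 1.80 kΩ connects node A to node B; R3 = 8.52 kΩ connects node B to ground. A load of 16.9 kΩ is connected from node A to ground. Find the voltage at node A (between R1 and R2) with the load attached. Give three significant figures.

Below node A the series string R2+R3 = 10320 Ω sits in parallel with the 16900 Ω load: 6407 Ω.
V_A = 20.2 × 6407/(560 + 6407) = 18.6 V.

V ≈ 18.6 V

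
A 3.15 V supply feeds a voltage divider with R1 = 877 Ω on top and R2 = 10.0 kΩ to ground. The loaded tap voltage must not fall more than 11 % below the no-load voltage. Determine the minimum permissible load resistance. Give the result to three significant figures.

Output resistance R_th = R1‖R2 = (877 × 10000)/10880 = 806.3 Ω.
The fractional drop is R_th/(R_th + R_L); requiring this ≤ 0.110 gives R_L ≥ R_th(1/0.110 − 1) = 806.3 × 8.091 = 6.52 kΩ.

R_L(min) ≈ 6.52 kΩ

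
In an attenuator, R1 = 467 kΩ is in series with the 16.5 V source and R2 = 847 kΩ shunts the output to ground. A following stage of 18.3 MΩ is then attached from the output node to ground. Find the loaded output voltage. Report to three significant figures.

The load sits in parallel with R2: R2‖R_L = (847 × 18300) / (847 + 18300) = 809.5 kΩ.
V_out = 16.5 × 809.5 / (467 + 809.5) = 16.5 × 809.5/1277 = 10.5 V.
(Unloaded it would have been 10.6 V.)

V_out ≈ 10.5 V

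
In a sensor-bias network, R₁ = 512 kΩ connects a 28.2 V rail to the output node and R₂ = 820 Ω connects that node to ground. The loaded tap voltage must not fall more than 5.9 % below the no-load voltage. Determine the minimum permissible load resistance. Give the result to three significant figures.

R_L(min) ≈ 13.1 kΩ

Output resistance R_th = R₁‖R₂ = (512000 × 820)/512800 = 818.7 Ω.
The fractional drop is R_th/(R_th + R_L); requiring this ≤ 0.0590 gives R_L ≥ R_th(1/0.0590 − 1) = 818.7 × 15.95 = 13.1 kΩ.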